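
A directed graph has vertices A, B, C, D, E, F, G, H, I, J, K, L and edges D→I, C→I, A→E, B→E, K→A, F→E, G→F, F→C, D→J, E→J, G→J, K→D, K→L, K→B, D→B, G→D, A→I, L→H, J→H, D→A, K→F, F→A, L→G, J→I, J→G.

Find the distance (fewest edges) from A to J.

Distance 0: A.
Distance 1: E, I.
Distance 2: J — contains J.

2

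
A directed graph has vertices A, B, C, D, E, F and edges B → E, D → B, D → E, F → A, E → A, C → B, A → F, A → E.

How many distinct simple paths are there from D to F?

D→B→E→A→F
D→E→A→F

2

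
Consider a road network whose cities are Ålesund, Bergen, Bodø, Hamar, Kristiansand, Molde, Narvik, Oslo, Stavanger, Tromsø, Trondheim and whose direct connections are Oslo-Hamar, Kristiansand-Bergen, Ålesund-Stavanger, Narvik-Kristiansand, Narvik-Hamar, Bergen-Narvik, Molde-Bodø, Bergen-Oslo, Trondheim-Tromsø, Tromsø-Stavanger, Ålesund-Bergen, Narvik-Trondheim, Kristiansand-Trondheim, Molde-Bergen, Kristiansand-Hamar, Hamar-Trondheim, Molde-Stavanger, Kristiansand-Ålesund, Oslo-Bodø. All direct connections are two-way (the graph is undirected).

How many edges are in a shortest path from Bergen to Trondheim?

Distance 0: Bergen.
Distance 1: Ålesund, Kristiansand, Molde, Narvik, Oslo.
Distance 2: Bodø, Hamar, Stavanger, Trondheim — contains Trondheim.

2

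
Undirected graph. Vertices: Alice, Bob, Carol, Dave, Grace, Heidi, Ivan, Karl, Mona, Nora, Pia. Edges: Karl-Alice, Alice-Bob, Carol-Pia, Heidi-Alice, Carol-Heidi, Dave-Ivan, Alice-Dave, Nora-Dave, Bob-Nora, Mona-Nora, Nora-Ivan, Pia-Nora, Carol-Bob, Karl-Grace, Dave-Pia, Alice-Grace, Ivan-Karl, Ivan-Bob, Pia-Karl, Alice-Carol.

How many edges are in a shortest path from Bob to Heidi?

Distance 0: Bob.
Distance 1: Alice, Carol, Ivan, Nora.
Distance 2: Dave, Grace, Heidi, Karl, Mona, Pia — contains Heidi.

2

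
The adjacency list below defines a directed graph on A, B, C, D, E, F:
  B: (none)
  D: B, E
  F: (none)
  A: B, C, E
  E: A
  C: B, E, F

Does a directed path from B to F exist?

No

B has no outgoing edges, so nothing is reachable from it.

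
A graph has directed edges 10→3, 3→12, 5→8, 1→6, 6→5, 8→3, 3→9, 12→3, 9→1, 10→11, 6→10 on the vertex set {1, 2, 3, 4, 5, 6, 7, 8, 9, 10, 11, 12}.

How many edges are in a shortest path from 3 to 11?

5

Distance 0: 3.
Distance 1: 9, 12.
Distance 2: 1.
Distance 3: 6.
Distance 4: 5, 10.
Distance 5: 8, 11 — contains 11.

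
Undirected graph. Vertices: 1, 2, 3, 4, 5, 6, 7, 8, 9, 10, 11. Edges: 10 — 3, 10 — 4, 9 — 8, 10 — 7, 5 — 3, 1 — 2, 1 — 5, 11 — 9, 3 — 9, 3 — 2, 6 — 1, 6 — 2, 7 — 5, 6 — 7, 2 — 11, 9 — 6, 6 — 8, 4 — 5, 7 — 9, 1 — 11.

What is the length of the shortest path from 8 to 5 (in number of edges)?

3

Distance 0: 8.
Distance 1: 6, 9.
Distance 2: 1, 2, 3, 7, 11.
Distance 3: 5, 10 — contains 5.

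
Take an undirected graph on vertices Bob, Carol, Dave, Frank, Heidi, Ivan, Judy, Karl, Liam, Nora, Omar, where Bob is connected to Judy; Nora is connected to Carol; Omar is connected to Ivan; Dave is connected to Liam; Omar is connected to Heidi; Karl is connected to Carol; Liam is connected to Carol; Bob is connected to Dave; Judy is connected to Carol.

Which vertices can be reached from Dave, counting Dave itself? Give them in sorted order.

Start at Dave.
Its neighbours: Bob, Liam.
Then their neighbours: Carol, Judy.
Then next layer: Karl, Nora.
Nothing further is reachable.

Bob, Carol, Dave, Judy, Karl, Liam, Nora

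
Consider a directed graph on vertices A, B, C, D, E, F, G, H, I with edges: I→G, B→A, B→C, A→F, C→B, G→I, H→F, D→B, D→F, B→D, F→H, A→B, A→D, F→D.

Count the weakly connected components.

From A: component {A, B, C, D, F, H}.
From E: component {E}.
From G: component {G, I}.
That's 3 components.

3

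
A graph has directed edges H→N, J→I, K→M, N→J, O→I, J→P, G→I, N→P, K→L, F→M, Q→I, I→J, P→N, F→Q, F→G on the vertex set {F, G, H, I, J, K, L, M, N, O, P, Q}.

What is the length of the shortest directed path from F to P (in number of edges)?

Distance 0: F.
Distance 1: G, M, Q.
Distance 2: I.
Distance 3: J.
Distance 4: P — contains P.

4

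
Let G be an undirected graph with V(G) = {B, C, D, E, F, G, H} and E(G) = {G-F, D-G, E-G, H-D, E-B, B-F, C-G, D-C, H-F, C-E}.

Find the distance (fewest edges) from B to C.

2

Distance 0: B.
Distance 1: E, F.
Distance 2: C, G, H — contains C.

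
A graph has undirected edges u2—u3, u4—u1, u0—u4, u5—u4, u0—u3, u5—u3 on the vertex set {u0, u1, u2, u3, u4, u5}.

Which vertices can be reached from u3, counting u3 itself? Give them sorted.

u0, u1, u2, u3, u4, u5

Start at u3.
Its neighbours: u0, u2, u5.
Then their neighbours: u4.
Then next layer: u1.
Every vertex is now reached.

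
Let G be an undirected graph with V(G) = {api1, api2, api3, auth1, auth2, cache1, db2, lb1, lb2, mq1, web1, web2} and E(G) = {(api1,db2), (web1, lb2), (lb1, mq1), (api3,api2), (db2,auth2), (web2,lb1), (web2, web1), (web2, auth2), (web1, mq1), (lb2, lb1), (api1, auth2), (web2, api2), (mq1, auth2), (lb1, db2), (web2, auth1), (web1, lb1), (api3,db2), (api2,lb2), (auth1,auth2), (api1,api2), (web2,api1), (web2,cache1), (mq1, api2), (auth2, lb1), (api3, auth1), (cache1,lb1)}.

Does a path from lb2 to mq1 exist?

Explore from lb2.
Distance 1: reach api2, lb1, web1.
Distance 2: reach api1, api3, auth2, cache1, db2, mq1, web2.
Found mq1.

Yes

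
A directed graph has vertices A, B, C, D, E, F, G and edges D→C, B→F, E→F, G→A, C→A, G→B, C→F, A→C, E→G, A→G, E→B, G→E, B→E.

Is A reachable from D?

Yes

Explore from D.
Distance 1: reach C.
Distance 2: reach A, F.
Found A.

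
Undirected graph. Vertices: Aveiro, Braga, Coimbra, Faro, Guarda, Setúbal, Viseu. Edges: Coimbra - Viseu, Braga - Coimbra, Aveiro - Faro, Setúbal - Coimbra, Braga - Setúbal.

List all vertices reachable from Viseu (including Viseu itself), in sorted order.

Braga, Coimbra, Setúbal, Viseu

Start at Viseu.
Its neighbours: Coimbra.
Then their neighbours: Braga, Setúbal.
Nothing further is reachable.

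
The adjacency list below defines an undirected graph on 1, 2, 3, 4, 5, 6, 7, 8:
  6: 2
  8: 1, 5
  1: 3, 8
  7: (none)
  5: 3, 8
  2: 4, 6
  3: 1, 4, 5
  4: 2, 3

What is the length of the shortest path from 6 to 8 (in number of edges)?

Distance 0: 6.
Distance 1: 2.
Distance 2: 4.
Distance 3: 3.
Distance 4: 1, 5.
Distance 5: 8 — contains 8.

5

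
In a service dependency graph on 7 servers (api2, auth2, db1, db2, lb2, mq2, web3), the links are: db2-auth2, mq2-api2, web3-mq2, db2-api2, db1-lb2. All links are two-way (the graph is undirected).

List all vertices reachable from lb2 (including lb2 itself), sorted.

db1, lb2

Start at lb2.
Its neighbours: db1.
Nothing further is reachable.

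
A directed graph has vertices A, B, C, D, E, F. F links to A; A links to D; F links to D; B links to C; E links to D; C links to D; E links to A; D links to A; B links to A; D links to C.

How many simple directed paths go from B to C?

2

B→A→D→C
B→C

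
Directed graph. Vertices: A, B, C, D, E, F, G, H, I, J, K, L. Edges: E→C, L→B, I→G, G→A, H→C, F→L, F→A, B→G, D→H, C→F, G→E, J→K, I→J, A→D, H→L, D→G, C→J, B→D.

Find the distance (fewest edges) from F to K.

Distance 0: F.
Distance 1: A, L.
Distance 2: B, D.
Distance 3: G, H.
Distance 4: C, E.
Distance 5: J.
Distance 6: K — contains K.

6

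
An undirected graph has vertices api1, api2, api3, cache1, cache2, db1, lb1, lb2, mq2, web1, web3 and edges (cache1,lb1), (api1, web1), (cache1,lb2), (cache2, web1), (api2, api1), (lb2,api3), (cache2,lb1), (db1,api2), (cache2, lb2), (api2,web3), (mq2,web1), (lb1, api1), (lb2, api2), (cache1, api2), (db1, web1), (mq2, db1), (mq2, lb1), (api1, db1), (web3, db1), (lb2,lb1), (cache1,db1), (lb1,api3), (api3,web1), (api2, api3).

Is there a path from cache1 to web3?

Yes

Explore from cache1.
Distance 1: reach api2, db1, lb1, lb2.
Distance 2: reach api1, api3, cache2, mq2, web1, web3.
Found web3.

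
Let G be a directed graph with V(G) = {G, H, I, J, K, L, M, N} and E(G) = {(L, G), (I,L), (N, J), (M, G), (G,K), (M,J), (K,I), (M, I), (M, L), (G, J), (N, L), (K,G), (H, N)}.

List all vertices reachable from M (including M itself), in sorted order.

G, I, J, K, L, M

Start at M.
Its neighbours: G, I, J, L.
Then their neighbours: K.
Nothing further is reachable.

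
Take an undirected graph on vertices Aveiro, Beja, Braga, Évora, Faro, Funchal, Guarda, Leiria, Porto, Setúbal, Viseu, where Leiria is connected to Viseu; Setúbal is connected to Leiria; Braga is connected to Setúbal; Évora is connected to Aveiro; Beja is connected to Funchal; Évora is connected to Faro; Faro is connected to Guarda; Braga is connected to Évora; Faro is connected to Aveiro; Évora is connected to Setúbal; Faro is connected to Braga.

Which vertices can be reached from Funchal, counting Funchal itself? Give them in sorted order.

Start at Funchal.
Its neighbours: Beja.
Nothing further is reachable.

Beja, Funchal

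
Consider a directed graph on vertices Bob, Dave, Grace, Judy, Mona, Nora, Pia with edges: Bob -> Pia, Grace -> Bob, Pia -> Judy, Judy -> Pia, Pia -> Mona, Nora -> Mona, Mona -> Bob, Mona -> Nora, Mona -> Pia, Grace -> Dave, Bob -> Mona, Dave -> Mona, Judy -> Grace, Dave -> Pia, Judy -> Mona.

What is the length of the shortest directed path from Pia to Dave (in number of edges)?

3

Distance 0: Pia.
Distance 1: Judy, Mona.
Distance 2: Bob, Grace, Nora.
Distance 3: Dave — contains Dave.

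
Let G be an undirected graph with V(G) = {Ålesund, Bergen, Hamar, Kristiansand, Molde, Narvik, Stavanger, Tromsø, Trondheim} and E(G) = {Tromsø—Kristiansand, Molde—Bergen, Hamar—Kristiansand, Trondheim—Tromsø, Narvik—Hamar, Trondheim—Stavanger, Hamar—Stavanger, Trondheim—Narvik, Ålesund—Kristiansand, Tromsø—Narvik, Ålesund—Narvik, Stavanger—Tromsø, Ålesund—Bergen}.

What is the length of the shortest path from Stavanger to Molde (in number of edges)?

5

Distance 0: Stavanger.
Distance 1: Hamar, Tromsø, Trondheim.
Distance 2: Kristiansand, Narvik.
Distance 3: Ålesund.
Distance 4: Bergen.
Distance 5: Molde — contains Molde.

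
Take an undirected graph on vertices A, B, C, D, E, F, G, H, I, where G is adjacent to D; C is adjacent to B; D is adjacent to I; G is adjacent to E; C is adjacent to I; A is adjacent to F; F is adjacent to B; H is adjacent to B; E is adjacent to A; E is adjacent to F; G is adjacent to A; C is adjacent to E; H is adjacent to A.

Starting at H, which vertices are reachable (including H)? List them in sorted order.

A, B, C, D, E, F, G, H, I

Start at H.
Its neighbours: A, B.
Then their neighbours: C, E, F, G.
Then next layer: D, I.
Every vertex is now reached.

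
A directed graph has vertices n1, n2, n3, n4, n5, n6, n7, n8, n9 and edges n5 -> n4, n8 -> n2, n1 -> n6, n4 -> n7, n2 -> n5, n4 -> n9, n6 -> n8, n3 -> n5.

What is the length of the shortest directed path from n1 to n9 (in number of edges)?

6

Distance 0: n1.
Distance 1: n6.
Distance 2: n8.
Distance 3: n2.
Distance 4: n5.
Distance 5: n4.
Distance 6: n7, n9 — contains n9.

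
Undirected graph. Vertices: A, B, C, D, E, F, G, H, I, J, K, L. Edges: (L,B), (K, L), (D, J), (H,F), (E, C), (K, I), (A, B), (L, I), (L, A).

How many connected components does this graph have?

5

From A: component {A, B, I, K, L}.
From C: component {C, E}.
From D: component {D, J}.
From F: component {F, H}.
From G: component {G}.
That's 5 components.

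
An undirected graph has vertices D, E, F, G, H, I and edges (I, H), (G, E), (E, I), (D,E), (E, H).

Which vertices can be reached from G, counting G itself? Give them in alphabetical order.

D, E, G, H, I

Start at G.
Its neighbours: E.
Then their neighbours: D, H, I.
Nothing further is reachable.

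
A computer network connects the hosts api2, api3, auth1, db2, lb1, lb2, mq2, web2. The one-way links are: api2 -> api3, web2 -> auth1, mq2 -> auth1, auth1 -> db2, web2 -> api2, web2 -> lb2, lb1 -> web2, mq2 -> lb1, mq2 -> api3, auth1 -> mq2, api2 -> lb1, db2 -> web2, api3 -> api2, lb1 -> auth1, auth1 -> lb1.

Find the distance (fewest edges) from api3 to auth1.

3

Distance 0: api3.
Distance 1: api2.
Distance 2: lb1.
Distance 3: auth1, web2 — contains auth1.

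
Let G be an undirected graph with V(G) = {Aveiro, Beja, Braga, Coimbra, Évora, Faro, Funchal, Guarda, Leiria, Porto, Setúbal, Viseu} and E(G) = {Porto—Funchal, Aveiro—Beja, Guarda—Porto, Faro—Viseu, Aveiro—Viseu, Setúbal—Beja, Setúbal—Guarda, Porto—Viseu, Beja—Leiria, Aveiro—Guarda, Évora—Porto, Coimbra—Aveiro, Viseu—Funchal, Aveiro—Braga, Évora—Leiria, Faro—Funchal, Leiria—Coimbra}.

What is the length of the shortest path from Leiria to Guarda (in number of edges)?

Distance 0: Leiria.
Distance 1: Beja, Coimbra, Évora.
Distance 2: Aveiro, Porto, Setúbal.
Distance 3: Braga, Funchal, Guarda, Viseu — contains Guarda.

3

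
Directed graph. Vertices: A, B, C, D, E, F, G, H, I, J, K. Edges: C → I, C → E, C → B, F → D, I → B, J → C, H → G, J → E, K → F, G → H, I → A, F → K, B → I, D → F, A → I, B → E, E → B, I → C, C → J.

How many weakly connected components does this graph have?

3

From A: component {A, B, C, E, I, J}.
From D: component {D, F, K}.
From G: component {G, H}.
That's 3 components.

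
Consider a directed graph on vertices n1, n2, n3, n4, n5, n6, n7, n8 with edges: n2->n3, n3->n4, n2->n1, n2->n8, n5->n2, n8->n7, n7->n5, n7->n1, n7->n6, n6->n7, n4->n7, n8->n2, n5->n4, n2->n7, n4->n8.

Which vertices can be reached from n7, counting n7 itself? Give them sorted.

n1, n2, n3, n4, n5, n6, n7, n8

Start at n7.
Its neighbours: n1, n5, n6.
Then their neighbours: n2, n4.
Then next layer: n3, n8.
Every vertex is now reached.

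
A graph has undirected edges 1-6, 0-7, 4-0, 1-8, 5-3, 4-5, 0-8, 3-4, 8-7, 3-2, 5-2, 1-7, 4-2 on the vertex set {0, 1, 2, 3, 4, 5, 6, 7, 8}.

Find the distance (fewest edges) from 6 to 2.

5

Distance 0: 6.
Distance 1: 1.
Distance 2: 7, 8.
Distance 3: 0.
Distance 4: 4.
Distance 5: 2, 3, 5 — contains 2.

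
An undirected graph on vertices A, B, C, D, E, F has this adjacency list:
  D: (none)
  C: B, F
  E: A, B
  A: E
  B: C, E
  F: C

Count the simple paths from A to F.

A–E–B–C–F

1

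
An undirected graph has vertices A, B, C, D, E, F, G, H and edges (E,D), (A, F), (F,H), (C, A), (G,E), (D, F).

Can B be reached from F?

No

Explore from F.
Distance 1: reach A, D, H.
Distance 2: reach C, E.
Distance 3: reach G.
The search is exhausted without reaching B; it lies in a different component.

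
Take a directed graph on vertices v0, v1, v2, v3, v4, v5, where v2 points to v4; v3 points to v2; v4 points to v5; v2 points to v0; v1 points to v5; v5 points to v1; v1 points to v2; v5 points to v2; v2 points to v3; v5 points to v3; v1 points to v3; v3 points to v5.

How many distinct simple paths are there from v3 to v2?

v3→v2
v3→v5→v1→v2
v3→v5→v2

3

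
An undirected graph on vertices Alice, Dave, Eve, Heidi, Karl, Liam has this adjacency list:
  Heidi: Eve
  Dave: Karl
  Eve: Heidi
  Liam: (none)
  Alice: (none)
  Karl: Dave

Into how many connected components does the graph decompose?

4

From Alice: component {Alice}.
From Dave: component {Dave, Karl}.
From Eve: component {Eve, Heidi}.
From Liam: component {Liam}.
That's 4 components.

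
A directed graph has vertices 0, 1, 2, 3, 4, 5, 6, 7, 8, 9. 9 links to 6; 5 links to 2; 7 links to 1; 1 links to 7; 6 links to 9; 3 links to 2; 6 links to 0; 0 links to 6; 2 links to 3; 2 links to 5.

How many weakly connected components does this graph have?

From 0: component {0, 6, 9}.
From 1: component {1, 7}.
From 2: component {2, 3, 5}.
From 4: component {4}.
From 8: component {8}.
That's 5 components.

5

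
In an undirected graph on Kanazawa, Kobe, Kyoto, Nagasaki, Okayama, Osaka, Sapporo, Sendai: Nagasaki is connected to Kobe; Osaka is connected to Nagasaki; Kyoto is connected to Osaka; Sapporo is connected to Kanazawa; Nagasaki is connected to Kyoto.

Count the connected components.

4

From Kanazawa: component {Kanazawa, Sapporo}.
From Kobe: component {Kobe, Kyoto, Nagasaki, Osaka}.
From Okayama: component {Okayama}.
From Sendai: component {Sendai}.
That's 4 components.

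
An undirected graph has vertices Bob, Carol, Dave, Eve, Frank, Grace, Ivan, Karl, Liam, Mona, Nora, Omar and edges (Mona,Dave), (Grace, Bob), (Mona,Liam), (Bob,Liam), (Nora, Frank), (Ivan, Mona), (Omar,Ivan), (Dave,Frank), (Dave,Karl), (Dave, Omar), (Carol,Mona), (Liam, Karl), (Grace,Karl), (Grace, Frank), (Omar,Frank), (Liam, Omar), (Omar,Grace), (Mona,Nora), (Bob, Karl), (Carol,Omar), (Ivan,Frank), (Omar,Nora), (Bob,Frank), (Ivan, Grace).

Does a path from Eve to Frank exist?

No

Eve has no edges, so nothing is reachable from it.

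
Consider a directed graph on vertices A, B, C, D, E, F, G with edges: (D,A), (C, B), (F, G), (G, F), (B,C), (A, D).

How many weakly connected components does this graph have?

From A: component {A, D}.
From B: component {B, C}.
From E: component {E}.
From F: component {F, G}.
That's 4 components.

4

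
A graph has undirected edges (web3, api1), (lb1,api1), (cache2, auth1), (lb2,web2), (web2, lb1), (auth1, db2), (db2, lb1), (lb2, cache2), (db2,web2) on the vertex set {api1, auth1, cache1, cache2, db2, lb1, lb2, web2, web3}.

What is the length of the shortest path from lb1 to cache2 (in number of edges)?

Distance 0: lb1.
Distance 1: api1, db2, web2.
Distance 2: auth1, lb2, web3.
Distance 3: cache2 — contains cache2.

3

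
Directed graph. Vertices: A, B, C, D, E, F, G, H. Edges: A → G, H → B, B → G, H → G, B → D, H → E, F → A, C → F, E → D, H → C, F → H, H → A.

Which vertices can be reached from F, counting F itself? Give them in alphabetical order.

Start at F.
Its neighbours: A, H.
Then their neighbours: B, C, E, G.
Then next layer: D.
Every vertex is now reached.

A, B, C, D, E, F, G, H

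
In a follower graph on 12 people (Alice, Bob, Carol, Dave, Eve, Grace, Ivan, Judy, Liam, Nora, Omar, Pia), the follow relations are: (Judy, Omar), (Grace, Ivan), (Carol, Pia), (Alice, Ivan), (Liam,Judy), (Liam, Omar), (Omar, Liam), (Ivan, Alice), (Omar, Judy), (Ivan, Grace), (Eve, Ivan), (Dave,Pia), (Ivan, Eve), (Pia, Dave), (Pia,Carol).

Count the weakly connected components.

5

From Alice: component {Alice, Eve, Grace, Ivan}.
From Bob: component {Bob}.
From Carol: component {Carol, Dave, Pia}.
From Judy: component {Judy, Liam, Omar}.
From Nora: component {Nora}.
That's 5 components.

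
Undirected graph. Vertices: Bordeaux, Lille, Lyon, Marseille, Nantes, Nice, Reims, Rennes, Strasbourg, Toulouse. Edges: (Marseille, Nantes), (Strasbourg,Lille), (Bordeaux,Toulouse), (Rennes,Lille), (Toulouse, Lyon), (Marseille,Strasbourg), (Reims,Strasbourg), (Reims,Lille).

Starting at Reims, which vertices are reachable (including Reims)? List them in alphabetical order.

Lille, Marseille, Nantes, Reims, Rennes, Strasbourg

Start at Reims.
Its neighbours: Lille, Strasbourg.
Then their neighbours: Marseille, Rennes.
Then next layer: Nantes.
Nothing further is reachable.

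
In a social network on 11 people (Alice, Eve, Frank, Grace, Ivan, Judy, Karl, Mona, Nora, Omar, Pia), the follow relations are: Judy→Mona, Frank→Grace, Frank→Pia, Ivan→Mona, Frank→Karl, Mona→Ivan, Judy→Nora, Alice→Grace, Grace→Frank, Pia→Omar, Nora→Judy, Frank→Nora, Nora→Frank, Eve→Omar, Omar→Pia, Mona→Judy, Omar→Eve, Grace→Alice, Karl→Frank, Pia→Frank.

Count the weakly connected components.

1

From Alice: component {Alice, Eve, Frank, Grace, Ivan, Judy, Karl, Mona, Nora, Omar, Pia}.
That's 1 component.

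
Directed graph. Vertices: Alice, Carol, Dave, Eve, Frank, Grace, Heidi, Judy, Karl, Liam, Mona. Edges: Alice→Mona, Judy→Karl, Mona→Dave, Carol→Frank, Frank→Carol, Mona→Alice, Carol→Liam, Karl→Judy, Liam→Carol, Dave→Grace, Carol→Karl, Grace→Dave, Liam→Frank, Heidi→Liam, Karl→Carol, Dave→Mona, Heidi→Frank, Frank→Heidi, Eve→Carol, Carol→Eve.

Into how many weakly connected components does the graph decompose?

From Alice: component {Alice, Dave, Grace, Mona}.
From Carol: component {Carol, Eve, Frank, Heidi, Judy, Karl, Liam}.
That's 2 components.

2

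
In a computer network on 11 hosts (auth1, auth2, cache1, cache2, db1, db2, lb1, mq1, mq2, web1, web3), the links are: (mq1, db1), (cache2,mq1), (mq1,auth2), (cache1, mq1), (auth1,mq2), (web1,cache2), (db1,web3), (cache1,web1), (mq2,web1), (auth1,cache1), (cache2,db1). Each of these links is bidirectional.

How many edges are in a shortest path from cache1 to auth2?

Distance 0: cache1.
Distance 1: auth1, mq1, web1.
Distance 2: auth2, cache2, db1, mq2 — contains auth2.

2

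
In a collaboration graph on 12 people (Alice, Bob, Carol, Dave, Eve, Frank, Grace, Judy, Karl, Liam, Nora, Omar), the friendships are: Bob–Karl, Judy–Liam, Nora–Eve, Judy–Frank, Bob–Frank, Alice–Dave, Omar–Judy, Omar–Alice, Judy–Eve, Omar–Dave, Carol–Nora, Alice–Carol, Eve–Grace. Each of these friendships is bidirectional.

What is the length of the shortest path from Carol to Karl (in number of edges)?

6

Distance 0: Carol.
Distance 1: Alice, Nora.
Distance 2: Dave, Eve, Omar.
Distance 3: Grace, Judy.
Distance 4: Frank, Liam.
Distance 5: Bob.
Distance 6: Karl — contains Karl.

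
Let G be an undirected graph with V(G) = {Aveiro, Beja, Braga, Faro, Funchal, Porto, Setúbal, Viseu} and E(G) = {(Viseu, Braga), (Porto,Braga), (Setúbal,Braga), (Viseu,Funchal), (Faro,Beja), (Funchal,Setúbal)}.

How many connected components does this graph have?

From Aveiro: component {Aveiro}.
From Beja: component {Beja, Faro}.
From Braga: component {Braga, Funchal, Porto, Setúbal, Viseu}.
That's 3 components.

3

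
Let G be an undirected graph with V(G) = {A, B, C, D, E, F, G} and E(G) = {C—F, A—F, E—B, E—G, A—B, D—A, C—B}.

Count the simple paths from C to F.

2

C–B–A–F
C–F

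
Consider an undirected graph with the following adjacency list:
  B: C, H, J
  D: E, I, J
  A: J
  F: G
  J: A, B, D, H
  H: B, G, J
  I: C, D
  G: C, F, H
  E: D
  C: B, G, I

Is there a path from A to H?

Yes

Explore from A.
Distance 1: reach J.
Distance 2: reach B, D, H.
Found H.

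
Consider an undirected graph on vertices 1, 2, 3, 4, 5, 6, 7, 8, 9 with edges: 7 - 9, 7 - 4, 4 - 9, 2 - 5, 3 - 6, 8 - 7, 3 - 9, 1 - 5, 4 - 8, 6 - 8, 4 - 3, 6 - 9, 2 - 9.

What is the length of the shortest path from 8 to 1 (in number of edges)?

Distance 0: 8.
Distance 1: 4, 6, 7.
Distance 2: 3, 9.
Distance 3: 2.
Distance 4: 5.
Distance 5: 1 — contains 1.

5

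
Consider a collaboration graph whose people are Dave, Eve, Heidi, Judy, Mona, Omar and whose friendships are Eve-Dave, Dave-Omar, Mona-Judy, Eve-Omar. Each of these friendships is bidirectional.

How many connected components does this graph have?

From Dave: component {Dave, Eve, Omar}.
From Heidi: component {Heidi}.
From Judy: component {Judy, Mona}.
That's 3 components.

3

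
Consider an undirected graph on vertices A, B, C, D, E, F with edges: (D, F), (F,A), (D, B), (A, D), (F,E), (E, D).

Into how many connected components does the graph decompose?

2

From A: component {A, B, D, E, F}.
From C: component {C}.
That's 2 components.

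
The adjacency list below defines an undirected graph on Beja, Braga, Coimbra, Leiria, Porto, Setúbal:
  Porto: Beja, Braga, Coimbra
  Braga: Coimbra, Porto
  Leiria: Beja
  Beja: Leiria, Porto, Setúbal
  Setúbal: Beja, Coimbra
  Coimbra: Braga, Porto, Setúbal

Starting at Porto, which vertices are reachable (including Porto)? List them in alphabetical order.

Beja, Braga, Coimbra, Leiria, Porto, Setúbal

Start at Porto.
Its neighbours: Beja, Braga, Coimbra.
Then their neighbours: Leiria, Setúbal.
Every vertex is now reached.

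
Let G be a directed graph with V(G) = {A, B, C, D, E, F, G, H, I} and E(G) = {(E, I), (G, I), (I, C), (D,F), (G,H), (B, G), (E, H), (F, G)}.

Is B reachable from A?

No

A has no outgoing edges, so nothing is reachable from it.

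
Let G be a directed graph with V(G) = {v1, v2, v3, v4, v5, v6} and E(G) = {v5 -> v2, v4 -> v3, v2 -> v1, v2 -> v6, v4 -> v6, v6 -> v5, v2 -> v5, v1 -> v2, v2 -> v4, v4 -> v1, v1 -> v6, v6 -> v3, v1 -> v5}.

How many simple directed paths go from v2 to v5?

7

v2→v1→v5
v2→v1→v6→v5
v2→v4→v1→v5
v2→v4→v1→v6→v5
v2→v4→v6→v5
v2→v5
v2→v6→v5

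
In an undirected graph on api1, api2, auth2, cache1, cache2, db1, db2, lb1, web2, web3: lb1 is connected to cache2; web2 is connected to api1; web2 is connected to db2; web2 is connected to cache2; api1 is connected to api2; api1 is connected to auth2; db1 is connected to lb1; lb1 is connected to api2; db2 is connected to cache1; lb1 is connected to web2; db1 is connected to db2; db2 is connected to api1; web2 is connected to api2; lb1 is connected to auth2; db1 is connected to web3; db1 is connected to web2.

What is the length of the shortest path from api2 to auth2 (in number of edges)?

2

Distance 0: api2.
Distance 1: api1, lb1, web2.
Distance 2: auth2, cache2, db1, db2 — contains auth2.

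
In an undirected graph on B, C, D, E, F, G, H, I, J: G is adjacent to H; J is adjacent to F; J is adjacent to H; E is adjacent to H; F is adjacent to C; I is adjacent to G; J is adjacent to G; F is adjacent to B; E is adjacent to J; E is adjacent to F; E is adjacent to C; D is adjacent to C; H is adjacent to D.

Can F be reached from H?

Explore from H.
Distance 1: reach D, E, G, J.
Distance 2: reach C, F, I.
Found F.

Yes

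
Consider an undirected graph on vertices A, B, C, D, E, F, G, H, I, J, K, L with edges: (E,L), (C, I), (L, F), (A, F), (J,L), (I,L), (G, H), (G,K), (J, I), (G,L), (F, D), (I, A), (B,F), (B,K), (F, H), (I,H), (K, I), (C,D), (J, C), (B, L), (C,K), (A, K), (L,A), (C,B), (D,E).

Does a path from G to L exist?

Yes

Explore from G.
Distance 1: reach H, K, L.
Found L.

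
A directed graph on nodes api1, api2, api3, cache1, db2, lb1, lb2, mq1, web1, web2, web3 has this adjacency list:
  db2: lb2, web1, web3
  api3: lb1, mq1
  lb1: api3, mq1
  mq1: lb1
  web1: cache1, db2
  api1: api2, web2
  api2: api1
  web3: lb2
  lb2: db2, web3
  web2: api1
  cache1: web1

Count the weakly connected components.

From api1: component {api1, api2, web2}.
From api3: component {api3, lb1, mq1}.
From cache1: component {cache1, db2, lb2, web1, web3}.
That's 3 components.

3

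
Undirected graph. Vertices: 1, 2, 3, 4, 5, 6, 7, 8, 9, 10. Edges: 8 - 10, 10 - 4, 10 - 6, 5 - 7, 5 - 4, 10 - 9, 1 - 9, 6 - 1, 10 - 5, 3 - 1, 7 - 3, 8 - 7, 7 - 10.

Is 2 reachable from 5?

No

Explore from 5.
Distance 1: reach 4, 7, 10.
Distance 2: reach 3, 6, 8, 9.
Distance 3: reach 1.
The search is exhausted without reaching 2; it lies in a different component.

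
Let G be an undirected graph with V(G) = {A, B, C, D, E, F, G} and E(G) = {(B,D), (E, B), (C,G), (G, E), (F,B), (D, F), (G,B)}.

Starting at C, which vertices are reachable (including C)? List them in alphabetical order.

B, C, D, E, F, G

Start at C.
Its neighbours: G.
Then their neighbours: B, E.
Then next layer: D, F.
Nothing further is reachable.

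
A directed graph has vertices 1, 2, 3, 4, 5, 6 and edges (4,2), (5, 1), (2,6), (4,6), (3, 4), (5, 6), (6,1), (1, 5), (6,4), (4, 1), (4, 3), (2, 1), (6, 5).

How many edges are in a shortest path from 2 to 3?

3

Distance 0: 2.
Distance 1: 1, 6.
Distance 2: 4, 5.
Distance 3: 3 — contains 3.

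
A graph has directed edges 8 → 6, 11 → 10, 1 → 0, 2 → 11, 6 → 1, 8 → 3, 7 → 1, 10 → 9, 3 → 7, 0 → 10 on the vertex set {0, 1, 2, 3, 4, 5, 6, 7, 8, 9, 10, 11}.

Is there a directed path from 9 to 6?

9 has no outgoing edges, so nothing is reachable from it.

No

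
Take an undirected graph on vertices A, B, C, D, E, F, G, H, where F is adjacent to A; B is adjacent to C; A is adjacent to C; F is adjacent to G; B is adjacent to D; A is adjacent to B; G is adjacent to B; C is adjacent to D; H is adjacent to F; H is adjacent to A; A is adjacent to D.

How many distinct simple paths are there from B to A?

B–A
B–C–A
B–C–D–A
B–D–A
B–D–C–A
B–G–F–A
B–G–F–H–A

7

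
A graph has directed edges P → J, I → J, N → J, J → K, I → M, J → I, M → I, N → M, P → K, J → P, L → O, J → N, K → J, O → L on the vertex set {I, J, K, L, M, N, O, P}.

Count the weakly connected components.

2

From I: component {I, J, K, M, N, P}.
From L: component {L, O}.
That's 2 components.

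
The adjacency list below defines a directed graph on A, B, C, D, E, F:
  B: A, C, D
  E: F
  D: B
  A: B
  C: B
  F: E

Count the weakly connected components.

2

From A: component {A, B, C, D}.
From E: component {E, F}.
That's 2 components.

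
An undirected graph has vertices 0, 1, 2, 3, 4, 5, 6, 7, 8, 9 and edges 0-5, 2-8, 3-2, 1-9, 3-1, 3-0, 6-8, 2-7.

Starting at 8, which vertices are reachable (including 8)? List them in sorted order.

0, 1, 2, 3, 5, 6, 7, 8, 9

Start at 8.
Its neighbours: 2, 6.
Then their neighbours: 3, 7.
Then next layer: 0, 1.
Then next layer: 5, 9.
Nothing further is reachable.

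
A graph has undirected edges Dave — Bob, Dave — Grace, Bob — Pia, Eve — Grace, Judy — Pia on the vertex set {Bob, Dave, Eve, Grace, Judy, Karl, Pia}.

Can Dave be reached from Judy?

Explore from Judy.
Distance 1: reach Pia.
Distance 2: reach Bob.
Distance 3: reach Dave.
Found Dave.

Yes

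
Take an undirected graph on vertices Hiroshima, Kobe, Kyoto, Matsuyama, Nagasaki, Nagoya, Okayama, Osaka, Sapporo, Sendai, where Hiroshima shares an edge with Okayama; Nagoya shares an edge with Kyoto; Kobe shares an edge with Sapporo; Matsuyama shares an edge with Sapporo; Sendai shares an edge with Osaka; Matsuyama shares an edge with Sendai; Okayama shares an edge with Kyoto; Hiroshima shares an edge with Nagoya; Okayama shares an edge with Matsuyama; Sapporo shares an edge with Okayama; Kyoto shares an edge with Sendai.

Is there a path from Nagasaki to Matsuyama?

No

Nagasaki has no edges, so nothing is reachable from it.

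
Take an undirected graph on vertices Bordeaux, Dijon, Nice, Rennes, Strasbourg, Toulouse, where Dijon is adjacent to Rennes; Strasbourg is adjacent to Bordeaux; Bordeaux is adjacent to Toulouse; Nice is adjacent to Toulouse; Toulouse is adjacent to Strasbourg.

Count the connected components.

From Bordeaux: component {Bordeaux, Nice, Strasbourg, Toulouse}.
From Dijon: component {Dijon, Rennes}.
That's 2 components.

2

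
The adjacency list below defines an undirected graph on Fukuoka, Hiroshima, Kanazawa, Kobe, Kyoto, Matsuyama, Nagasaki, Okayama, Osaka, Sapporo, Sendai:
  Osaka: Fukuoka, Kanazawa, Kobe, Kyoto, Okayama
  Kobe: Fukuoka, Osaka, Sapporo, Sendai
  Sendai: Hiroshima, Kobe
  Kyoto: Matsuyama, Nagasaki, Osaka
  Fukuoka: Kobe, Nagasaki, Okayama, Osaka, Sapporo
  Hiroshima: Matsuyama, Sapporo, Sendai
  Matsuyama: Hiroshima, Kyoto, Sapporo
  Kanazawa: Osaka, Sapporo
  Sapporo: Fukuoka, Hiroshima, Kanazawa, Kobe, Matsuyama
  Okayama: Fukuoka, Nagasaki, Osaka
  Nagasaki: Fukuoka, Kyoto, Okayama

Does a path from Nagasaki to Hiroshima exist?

Yes

Explore from Nagasaki.
Distance 1: reach Fukuoka, Kyoto, Okayama.
Distance 2: reach Kobe, Matsuyama, Osaka, Sapporo.
Distance 3: reach Hiroshima, Kanazawa, Sendai.
Found Hiroshima.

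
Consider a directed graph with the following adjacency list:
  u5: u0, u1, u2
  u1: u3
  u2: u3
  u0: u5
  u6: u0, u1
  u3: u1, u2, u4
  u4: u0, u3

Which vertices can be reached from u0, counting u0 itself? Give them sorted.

Start at u0.
Its neighbours: u5.
Then their neighbours: u1, u2.
Then next layer: u3.
Then next layer: u4.
Nothing further is reachable.

u0, u1, u2, u3, u4, u5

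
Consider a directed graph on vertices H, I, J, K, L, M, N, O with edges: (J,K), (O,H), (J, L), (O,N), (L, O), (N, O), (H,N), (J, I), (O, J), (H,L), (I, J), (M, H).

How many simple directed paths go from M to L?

2

M→H→L
M→H→N→O→J→L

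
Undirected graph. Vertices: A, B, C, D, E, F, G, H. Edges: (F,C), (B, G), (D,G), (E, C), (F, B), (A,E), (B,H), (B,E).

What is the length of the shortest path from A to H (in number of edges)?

3

Distance 0: A.
Distance 1: E.
Distance 2: B, C.
Distance 3: F, G, H — contains H.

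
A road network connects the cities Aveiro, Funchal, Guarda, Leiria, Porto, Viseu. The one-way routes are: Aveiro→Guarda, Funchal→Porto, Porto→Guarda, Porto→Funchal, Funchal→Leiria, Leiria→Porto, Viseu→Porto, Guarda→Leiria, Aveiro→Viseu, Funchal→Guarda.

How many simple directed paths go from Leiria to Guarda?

2

Leiria→Porto→Funchal→Guarda
Leiria→Porto→Guarda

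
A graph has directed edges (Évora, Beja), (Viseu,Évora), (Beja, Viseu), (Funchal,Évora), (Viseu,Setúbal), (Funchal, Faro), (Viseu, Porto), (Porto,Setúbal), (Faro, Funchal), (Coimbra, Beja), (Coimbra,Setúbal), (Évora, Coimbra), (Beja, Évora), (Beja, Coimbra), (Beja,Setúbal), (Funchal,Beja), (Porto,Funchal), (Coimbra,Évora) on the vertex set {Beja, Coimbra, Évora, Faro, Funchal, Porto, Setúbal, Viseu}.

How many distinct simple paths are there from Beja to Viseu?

1

Beja→Viseu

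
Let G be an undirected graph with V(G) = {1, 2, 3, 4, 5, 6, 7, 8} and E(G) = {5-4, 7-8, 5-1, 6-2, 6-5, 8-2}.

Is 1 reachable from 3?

No

3 has no edges, so nothing is reachable from it.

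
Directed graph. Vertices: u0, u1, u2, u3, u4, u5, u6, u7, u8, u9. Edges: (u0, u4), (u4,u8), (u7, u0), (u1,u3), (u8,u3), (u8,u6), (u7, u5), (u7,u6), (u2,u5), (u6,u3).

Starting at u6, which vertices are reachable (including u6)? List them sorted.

Start at u6.
Its neighbours: u3.
Nothing further is reachable.

u3, u6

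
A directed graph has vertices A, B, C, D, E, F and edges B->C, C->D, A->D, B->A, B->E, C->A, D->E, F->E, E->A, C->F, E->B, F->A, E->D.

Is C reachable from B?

Yes

Explore from B.
Distance 1: reach A, C, E.
Found C.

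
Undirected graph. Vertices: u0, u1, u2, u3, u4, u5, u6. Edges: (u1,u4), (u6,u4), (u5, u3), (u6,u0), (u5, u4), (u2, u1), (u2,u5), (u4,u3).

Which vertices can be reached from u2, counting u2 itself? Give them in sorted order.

u0, u1, u2, u3, u4, u5, u6

Start at u2.
Its neighbours: u1, u5.
Then their neighbours: u3, u4.
Then next layer: u6.
Then next layer: u0.
Every vertex is now reached.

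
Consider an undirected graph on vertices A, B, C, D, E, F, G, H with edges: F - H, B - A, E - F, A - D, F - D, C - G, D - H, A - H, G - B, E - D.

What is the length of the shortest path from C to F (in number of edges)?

Distance 0: C.
Distance 1: G.
Distance 2: B.
Distance 3: A.
Distance 4: D, H.
Distance 5: E, F — contains F.

5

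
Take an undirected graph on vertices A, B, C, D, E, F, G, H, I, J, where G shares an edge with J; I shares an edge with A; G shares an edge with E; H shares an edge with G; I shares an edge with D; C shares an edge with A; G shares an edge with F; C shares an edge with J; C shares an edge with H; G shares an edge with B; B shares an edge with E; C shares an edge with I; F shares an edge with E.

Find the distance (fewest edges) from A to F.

Distance 0: A.
Distance 1: C, I.
Distance 2: D, H, J.
Distance 3: G.
Distance 4: B, E, F — contains F.

4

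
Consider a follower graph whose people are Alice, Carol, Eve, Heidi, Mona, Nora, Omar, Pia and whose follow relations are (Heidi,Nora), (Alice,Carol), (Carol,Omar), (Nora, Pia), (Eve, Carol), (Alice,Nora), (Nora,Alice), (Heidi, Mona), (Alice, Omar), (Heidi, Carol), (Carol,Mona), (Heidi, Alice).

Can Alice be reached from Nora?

Yes

Explore from Nora.
Distance 1: reach Alice, Pia.
Found Alice.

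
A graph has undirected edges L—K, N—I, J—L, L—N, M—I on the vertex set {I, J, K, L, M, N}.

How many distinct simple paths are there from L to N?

1

L–N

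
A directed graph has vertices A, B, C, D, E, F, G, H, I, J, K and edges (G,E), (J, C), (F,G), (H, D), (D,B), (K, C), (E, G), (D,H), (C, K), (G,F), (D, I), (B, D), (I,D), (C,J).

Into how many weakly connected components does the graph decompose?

4

From A: component {A}.
From B: component {B, D, H, I}.
From C: component {C, J, K}.
From E: component {E, F, G}.
That's 4 components.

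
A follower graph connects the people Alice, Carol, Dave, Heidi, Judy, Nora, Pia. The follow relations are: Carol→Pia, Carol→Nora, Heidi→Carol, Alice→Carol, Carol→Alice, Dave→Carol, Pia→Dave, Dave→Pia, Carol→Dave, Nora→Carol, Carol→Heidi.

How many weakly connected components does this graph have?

From Alice: component {Alice, Carol, Dave, Heidi, Nora, Pia}.
From Judy: component {Judy}.
That's 2 components.

2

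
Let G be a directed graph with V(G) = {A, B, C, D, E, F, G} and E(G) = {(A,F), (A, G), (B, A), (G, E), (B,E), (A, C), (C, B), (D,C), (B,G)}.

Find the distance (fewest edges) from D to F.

Distance 0: D.
Distance 1: C.
Distance 2: B.
Distance 3: A, E, G.
Distance 4: F — contains F.

4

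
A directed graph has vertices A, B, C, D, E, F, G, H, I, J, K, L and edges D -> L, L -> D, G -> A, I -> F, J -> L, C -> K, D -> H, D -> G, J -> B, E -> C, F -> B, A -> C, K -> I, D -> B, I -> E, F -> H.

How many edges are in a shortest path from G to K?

Distance 0: G.
Distance 1: A.
Distance 2: C.
Distance 3: K — contains K.

3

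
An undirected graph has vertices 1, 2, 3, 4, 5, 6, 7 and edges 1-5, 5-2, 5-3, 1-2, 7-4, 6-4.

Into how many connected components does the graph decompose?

2

From 1: component {1, 2, 3, 5}.
From 4: component {4, 6, 7}.
That's 2 components.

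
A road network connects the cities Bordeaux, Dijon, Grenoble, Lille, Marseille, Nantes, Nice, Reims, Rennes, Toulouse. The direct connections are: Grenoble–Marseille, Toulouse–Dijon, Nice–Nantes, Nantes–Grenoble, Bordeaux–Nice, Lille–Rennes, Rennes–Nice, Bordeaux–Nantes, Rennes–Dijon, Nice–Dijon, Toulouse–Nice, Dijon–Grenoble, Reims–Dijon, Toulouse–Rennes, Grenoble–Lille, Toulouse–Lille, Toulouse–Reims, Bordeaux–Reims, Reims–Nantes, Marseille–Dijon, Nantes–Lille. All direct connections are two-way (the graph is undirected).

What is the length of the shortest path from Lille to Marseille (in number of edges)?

2

Distance 0: Lille.
Distance 1: Grenoble, Nantes, Rennes, Toulouse.
Distance 2: Bordeaux, Dijon, Marseille, Nice, Reims — contains Marseille.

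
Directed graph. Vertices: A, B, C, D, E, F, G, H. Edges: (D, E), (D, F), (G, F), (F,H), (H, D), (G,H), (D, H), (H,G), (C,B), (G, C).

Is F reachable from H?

Yes

Explore from H.
Distance 1: reach D, G.
Distance 2: reach C, E, F.
Found F.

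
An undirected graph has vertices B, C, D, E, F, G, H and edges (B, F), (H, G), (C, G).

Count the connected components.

From B: component {B, F}.
From C: component {C, G, H}.
From D: component {D}.
From E: component {E}.
That's 4 components.

4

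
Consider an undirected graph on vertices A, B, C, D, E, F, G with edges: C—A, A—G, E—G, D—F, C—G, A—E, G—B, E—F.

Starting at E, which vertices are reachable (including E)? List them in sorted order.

A, B, C, D, E, F, G

Start at E.
Its neighbours: A, F, G.
Then their neighbours: B, C, D.
Every vertex is now reached.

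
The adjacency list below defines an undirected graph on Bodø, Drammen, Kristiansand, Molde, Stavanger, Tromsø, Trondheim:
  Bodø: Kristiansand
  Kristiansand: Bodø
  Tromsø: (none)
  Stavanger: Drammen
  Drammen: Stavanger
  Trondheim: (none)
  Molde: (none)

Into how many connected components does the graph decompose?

5

From Bodø: component {Bodø, Kristiansand}.
From Drammen: component {Drammen, Stavanger}.
From Molde: component {Molde}.
From Tromsø: component {Tromsø}.
From Trondheim: component {Trondheim}.
That's 5 components.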